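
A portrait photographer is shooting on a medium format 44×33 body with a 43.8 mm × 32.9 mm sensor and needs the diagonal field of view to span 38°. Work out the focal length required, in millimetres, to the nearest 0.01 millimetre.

Sensor diagonal = √(43.8² + 32.9²) = √3000.8500 ≈ 54.7800 mm.
From α = 2·arctan(d/2f) we get f = d / (2·tan(α/2)).
With d = 54.7800 mm and α/2 = 19°, tan(α/2) ≈ 0.34433, so f ≈ 54.7800 / 0.68866 ≈ 79.5464 mm.

79.55 mm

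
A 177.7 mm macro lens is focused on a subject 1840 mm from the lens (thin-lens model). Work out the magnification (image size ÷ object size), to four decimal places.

0.1069×

Thin lens: 1/f = 1/dₒ + 1/dᵢ → 1/dᵢ = 1/177.7 − 1/1840 = 0.0050840 mm⁻¹, so dᵢ ≈ 196.6961 mm.
Magnification m = dᵢ/dₒ = 196.6961/1840 ≈ 0.10690.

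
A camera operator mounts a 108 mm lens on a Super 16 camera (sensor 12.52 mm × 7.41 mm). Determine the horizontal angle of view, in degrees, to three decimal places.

Angle of view α = 2·arctan(w/2f) with w = 12.52 mm and f = 108 mm.
w/2f = 0.05796; arctan(0.05796) ≈ 3.3173°, so α ≈ 6.6346°.

6.635°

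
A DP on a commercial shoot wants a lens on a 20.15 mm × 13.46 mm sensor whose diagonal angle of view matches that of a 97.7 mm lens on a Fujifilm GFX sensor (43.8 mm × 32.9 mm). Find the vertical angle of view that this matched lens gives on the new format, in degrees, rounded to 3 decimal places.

17.702°

Sensor diagonal = √(43.8² + 32.9²) = √3000.8500 ≈ 54.7800 mm.
Sensor diagonal = √(20.15² + 13.46²) = √587.1941 ≈ 24.2321 mm.
Equal diagonal AOV ⇒ f₂ = f₁ · 24.2321/54.7800 = 97.7 × 0.44235 ≈ 43.2179 mm.
Vertical AOV on the new format = 2·arctan(13.46 / (2 × 43.2179)) = 2·arctan(0.15572) ≈ 17.7023°.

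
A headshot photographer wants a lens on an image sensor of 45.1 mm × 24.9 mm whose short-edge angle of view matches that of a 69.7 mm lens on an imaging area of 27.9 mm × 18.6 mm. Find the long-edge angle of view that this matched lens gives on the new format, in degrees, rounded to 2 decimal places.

Equal short-edge AOV ⇒ f₂ = f₁ · 24.9/18.6 = 69.7 × 1.33871 ≈ 93.3081 mm.
Long-edge AOV on the new format = 2·arctan(45.1 / (2 × 93.3081)) = 2·arctan(0.24167) ≈ 27.1726°.

27.17°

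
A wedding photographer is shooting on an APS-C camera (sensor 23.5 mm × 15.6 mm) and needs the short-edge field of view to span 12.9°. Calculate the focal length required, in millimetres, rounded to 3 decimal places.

From α = 2·arctan(h/2f) we get f = h / (2·tan(α/2)).
With h = 15.6 mm and α/2 = 6.45°, tan(α/2) ≈ 0.11305, so f ≈ 15.6 / 0.22610 ≈ 68.9950 mm.

68.995 mm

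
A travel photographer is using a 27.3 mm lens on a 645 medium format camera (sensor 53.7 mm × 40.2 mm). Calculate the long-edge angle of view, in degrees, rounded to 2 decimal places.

89.05°

Angle of view α = 2·arctan(w/2f) with w = 53.7 mm and f = 27.3 mm.
w/2f = 0.98352; arctan(0.98352) ≈ 44.5239°, so α ≈ 89.0477°.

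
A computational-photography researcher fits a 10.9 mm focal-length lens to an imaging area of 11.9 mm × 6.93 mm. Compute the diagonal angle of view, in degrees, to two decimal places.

Sensor diagonal = √(11.9² + 6.93²) = √189.6349 ≈ 13.7708 mm.
Angle of view α = 2·arctan(d/2f) with d = 13.7708 mm and f = 10.9 mm.
d/2f = 0.63169; arctan(0.63169) ≈ 32.2801°, so α ≈ 64.5602°.

64.56°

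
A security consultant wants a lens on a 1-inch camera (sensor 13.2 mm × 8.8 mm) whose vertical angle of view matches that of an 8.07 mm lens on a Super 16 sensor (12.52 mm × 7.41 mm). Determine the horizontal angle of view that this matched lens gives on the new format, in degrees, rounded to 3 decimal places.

69.107°

Equal vertical AOV ⇒ f₂ = f₁ · 8.8/7.41 = 8.07 × 1.18758 ≈ 9.5838 mm.
Horizontal AOV on the new format = 2·arctan(13.2 / (2 × 9.5838)) = 2·arctan(0.68866) ≈ 69.1074°.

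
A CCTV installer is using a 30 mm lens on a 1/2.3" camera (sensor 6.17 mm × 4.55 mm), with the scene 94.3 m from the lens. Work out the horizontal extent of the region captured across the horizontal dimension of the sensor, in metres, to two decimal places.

dₒ: 94.3 m = 94300 mm.
Similar triangles through the lens centre give W/dₒ = w/dᵢ; with 1/f = 1/dₒ + 1/dᵢ this gives W = w·(dₒ − f)/f.
W = 6.17 mm × (94300 − 30) / 30 = 6.17 × 3142.3333 ≈ 19388.197 mm = 19.3882 m.

19.39 m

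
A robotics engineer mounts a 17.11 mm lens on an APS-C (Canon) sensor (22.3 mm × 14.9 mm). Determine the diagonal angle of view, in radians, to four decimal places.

Sensor diagonal = √(22.3² + 14.9²) = √719.3000 ≈ 26.8198 mm.
Angle of view α = 2·arctan(d/2f) with d = 26.8198 mm and f = 17.11 mm.
d/2f = 0.78375; arctan(0.78375) ≈ 0.6648 rad, so α ≈ 1.3295 rad.

1.3295 rad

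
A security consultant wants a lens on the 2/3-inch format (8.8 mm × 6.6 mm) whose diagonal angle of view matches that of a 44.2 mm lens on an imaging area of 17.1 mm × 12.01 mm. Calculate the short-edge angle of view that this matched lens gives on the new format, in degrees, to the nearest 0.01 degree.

Sensor diagonal = √(17.1² + 12.01²) = √436.6501 ≈ 20.8962 mm.
Sensor diagonal = √(8.8² + 6.6²) = √121.0000 ≈ 11.0000 mm.
Equal diagonal AOV ⇒ f₂ = f₁ · 11.0000/20.8962 = 44.2 × 0.52641 ≈ 23.2674 mm.
Short-edge AOV on the new format = 2·arctan(6.6 / (2 × 23.2674)) = 2·arctan(0.14183) ≈ 16.1448°.

16.14°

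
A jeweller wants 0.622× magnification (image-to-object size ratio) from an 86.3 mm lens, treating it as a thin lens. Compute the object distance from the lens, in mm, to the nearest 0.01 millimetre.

225.05 mm

With m = dᵢ/dₒ and 1/f = 1/dₒ + 1/dᵢ, substituting dᵢ = m·dₒ gives 1/f = (1 + 1/m)/dₒ, hence dₒ = f·(1 + 1/m).
dₒ = 86.3 × (1 + 1/0.622) = 86.3 × 2.60772 ≈ 225.046 mm.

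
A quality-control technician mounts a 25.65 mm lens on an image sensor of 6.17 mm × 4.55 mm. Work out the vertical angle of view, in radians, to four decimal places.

0.1769 rad

Angle of view α = 2·arctan(h/2f) with h = 4.55 mm and f = 25.65 mm.
h/2f = 0.08869; arctan(0.08869) ≈ 0.0885 rad, so α ≈ 0.1769 rad.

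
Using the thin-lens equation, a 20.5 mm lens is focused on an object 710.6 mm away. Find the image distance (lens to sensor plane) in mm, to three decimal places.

1/dᵢ = 1/f − 1/dₒ = 1/20.5 − 1/710.6 = 0.0473732 mm⁻¹.
dᵢ = 1/0.0473732 ≈ 21.1090 mm.

21.109 mm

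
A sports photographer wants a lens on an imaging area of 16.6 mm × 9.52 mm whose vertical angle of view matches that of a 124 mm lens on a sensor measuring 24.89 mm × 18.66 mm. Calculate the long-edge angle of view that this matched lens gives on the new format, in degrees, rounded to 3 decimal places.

14.949°

Equal vertical AOV ⇒ f₂ = f₁ · 9.52/18.66 = 124 × 0.51018 ≈ 63.2626 mm.
Long-edge AOV on the new format = 2·arctan(16.6 / (2 × 63.2626)) = 2·arctan(0.13120) ≈ 14.9489°.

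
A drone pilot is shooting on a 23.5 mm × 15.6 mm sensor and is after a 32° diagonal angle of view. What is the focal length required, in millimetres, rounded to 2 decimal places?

Sensor diagonal = √(23.5² + 15.6²) = √795.6100 ≈ 28.2066 mm.
From α = 2·arctan(d/2f) we get f = d / (2·tan(α/2)).
With d = 28.2066 mm and α/2 = 16°, tan(α/2) ≈ 0.28675, so f ≈ 28.2066 / 0.57349 ≈ 49.1840 mm.

49.18 mm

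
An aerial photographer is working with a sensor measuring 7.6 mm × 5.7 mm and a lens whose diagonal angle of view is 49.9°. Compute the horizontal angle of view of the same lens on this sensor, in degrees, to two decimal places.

40.83°

Sensor diagonal = √(7.6² + 5.7²) = √90.2500 ≈ 9.5000 mm.
From the diagonal AOV: f = 9.5000 / (2·tan(24.95°)) = 9.5000 / 0.93049 ≈ 10.2097 mm.
Horizontal AOV = 2·arctan(7.6 / (2 × 10.2097)) = 2·arctan(0.37220) ≈ 40.8302°.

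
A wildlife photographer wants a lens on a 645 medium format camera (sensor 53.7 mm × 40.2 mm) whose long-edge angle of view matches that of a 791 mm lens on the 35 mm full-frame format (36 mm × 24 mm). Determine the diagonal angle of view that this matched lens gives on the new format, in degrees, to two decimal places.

3.26°

Equal long-edge AOV ⇒ f₂ = f₁ · 53.7/36 = 791 × 1.49167 ≈ 1179.9083 mm.
Sensor diagonal = √(53.7² + 40.2²) = √4499.7300 ≈ 67.0800 mm.
Diagonal AOV on the new format = 2·arctan(67.0800 / (2 × 1179.9083)) = 2·arctan(0.02843) ≈ 3.2565°.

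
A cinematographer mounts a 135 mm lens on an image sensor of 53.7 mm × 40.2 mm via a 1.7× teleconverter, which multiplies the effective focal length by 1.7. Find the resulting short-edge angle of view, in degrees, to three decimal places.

Effective focal length f = 135 × 1.7 = 229.5 mm.
α = 2·arctan(40.2 / (2 × 229.5)) = 2·arctan(0.08758) ≈ 10.0106°.

10.011°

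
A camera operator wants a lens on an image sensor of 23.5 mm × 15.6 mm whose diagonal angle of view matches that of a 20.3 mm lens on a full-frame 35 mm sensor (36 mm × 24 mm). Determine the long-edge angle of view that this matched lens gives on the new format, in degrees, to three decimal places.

83.201°

Sensor diagonal = √(36² + 24²) = √1872.0000 ≈ 43.2666 mm.
Sensor diagonal = √(23.5² + 15.6²) = √795.6100 ≈ 28.2066 mm.
Equal diagonal AOV ⇒ f₂ = f₁ · 28.2066/43.2666 = 20.3 × 0.65192 ≈ 13.2341 mm.
Long-edge AOV on the new format = 2·arctan(23.5 / (2 × 13.2341)) = 2·arctan(0.88786) ≈ 83.2012°.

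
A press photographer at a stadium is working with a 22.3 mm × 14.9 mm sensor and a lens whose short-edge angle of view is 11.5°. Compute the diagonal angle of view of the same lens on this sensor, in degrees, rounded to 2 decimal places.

20.55°

From the short-edge AOV: f = 14.9 / (2·tan(5.75°)) = 14.9 / 0.20139 ≈ 73.9860 mm.
Sensor diagonal = √(22.3² + 14.9²) = √719.3000 ≈ 26.8198 mm.
Diagonal AOV = 2·arctan(26.8198 / (2 × 73.9860)) = 2·arctan(0.18125) ≈ 20.5465°.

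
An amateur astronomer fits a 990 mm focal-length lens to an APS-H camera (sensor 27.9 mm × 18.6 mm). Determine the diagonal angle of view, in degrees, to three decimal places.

1.940°

Sensor diagonal = √(27.9² + 18.6²) = √1124.3700 ≈ 33.5316 mm.
Angle of view α = 2·arctan(d/2f) with d = 33.5316 mm and f = 990 mm.
d/2f = 0.01694; arctan(0.01694) ≈ 0.9702°, so α ≈ 1.9404°.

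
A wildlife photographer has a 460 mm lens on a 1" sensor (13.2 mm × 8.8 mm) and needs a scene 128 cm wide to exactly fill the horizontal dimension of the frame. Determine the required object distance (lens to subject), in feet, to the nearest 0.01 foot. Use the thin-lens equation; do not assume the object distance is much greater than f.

147.85 ft

W: 128 cm = 1280 mm.
Magnification m = w/W = dᵢ/dₒ; combined with 1/f = 1/dₒ + 1/dᵢ this gives dₒ = f·(1 + W/w).
dₒ = 460 mm × (1 + 1280/13.2) = 460 × 97.9697 ≈ 45066.061 mm = 45066.061/304.8 ft = 147.855 ft.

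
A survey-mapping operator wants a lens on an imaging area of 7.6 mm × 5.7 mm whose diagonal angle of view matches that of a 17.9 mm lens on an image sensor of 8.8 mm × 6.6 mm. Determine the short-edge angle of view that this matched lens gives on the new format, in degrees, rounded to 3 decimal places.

Sensor diagonal = √(8.8² + 6.6²) = √121.0000 ≈ 11.0000 mm.
Sensor diagonal = √(7.6² + 5.7²) = √90.2500 ≈ 9.5000 mm.
Equal diagonal AOV ⇒ f₂ = f₁ · 9.5000/11.0000 = 17.9 × 0.86364 ≈ 15.4591 mm.
Short-edge AOV on the new format = 2·arctan(5.7 / (2 × 15.4591)) = 2·arctan(0.18436) ≈ 20.8912°.

20.891°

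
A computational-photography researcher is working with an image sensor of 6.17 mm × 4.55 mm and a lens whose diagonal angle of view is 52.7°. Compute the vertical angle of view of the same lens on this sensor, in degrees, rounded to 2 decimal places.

Sensor diagonal = √(6.17² + 4.55²) = √58.7714 ≈ 7.6663 mm.
From the diagonal AOV: f = 7.6663 / (2·tan(26.35°)) = 7.6663 / 0.99063 ≈ 7.7387 mm.
Vertical AOV = 2·arctan(4.55 / (2 × 7.7387)) = 2·arctan(0.29398) ≈ 32.7641°.

32.76°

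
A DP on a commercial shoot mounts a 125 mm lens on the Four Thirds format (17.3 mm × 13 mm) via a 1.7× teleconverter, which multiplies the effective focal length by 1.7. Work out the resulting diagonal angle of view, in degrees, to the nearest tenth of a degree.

5.8°

Effective focal length f = 125 × 1.7 = 212.5 mm.
Sensor diagonal = √(17.3² + 13²) = √468.2900 ≈ 21.6400 mm.
α = 2·arctan(21.640 / (2 × 212.5)) = 2·arctan(0.05092) ≈ 5.8297°.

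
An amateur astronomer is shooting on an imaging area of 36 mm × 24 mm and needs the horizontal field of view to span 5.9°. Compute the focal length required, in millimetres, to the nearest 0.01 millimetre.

From α = 2·arctan(w/2f) we get f = w / (2·tan(α/2)).
With w = 36 mm and α/2 = 2.95°, tan(α/2) ≈ 0.05153, so f ≈ 36 / 0.10307 ≈ 349.2924 mm.

349.29 mm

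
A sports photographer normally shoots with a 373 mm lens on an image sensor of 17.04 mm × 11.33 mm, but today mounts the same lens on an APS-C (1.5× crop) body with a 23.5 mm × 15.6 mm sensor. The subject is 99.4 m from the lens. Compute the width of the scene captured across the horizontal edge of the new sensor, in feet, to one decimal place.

The focal length stays 373 mm; the relevant sensor dimension is now w = 23.5 mm. Object distance dₒ = 99.4 m = 99400 mm.
Thin-lens field width W = w·(dₒ − f)/f = 23.5 × (99400 − 373)/373 ≈ 6238.966 mm = 6238.966/304.8 ft = 20.4691 ft.

20.5 ft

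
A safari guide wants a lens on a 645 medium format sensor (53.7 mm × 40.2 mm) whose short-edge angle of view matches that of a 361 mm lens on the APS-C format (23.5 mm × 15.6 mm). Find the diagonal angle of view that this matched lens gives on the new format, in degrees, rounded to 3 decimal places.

4.130°

Equal short-edge AOV ⇒ f₂ = f₁ · 40.2/15.6 = 361 × 2.57692 ≈ 930.2692 mm.
Sensor diagonal = √(53.7² + 40.2²) = √4499.7300 ≈ 67.0800 mm.
Diagonal AOV on the new format = 2·arctan(67.0800 / (2 × 930.2692)) = 2·arctan(0.03605) ≈ 4.1297°.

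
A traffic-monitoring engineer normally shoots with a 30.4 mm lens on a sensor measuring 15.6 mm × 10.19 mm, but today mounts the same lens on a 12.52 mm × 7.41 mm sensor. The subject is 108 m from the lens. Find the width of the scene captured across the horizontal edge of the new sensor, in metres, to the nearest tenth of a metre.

The focal length stays 30.4 mm; the relevant sensor dimension is now w = 12.52 mm. Object distance dₒ = 108 m = 108000 mm.
Thin-lens field width W = w·(dₒ − f)/f = 12.52 × (108000 − 30.4)/30.4 ≈ 44466.427 mm = 44.4664 m.

44.5 m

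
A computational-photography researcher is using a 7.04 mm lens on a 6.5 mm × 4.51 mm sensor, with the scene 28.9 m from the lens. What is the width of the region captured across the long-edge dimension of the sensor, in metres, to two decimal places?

dₒ: 28.9 m = 28900 mm.
Similar triangles through the lens centre give W/dₒ = w/dᵢ; with 1/f = 1/dₒ + 1/dᵢ this gives W = w·(dₒ − f)/f.
W = 6.5 mm × (28900 − 7.04) / 7.04 = 6.5 × 4104.1136 ≈ 26676.739 mm = 26.6767 m.

26.68 m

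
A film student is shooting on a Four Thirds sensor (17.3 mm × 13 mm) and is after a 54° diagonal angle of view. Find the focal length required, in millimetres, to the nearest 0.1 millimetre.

Sensor diagonal = √(17.3² + 13²) = √468.2900 ≈ 21.6400 mm.
From α = 2·arctan(d/2f) we get f = d / (2·tan(α/2)).
With d = 21.6400 mm and α/2 = 27°, tan(α/2) ≈ 0.50953, so f ≈ 21.6400 / 1.01905 ≈ 21.2355 mm.

21.2 mm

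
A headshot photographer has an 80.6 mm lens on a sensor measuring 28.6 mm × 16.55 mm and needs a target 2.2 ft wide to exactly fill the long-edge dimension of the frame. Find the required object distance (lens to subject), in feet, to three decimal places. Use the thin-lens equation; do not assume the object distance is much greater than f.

W: 2.2 ft × 304.8 mm/ft = 670.56 mm.
Magnification m = w/W = dᵢ/dₒ; combined with 1/f = 1/dₒ + 1/dᵢ this gives dₒ = f·(1 + W/w).
dₒ = 80.6 mm × (1 + 670.56/28.6) = 80.6 × 24.4462 ≈ 1970.360 mm = 1970.360/304.8 ft = 6.46444 ft.

6.464 ft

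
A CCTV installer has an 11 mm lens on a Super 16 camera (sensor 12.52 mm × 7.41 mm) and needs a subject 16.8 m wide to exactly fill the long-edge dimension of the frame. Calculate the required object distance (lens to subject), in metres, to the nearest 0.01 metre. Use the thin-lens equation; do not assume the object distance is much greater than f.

W: 16.8 m = 16800 mm.
Magnification m = w/W = dᵢ/dₒ; combined with 1/f = 1/dₒ + 1/dᵢ this gives dₒ = f·(1 + W/w).
dₒ = 11 mm × (1 + 16800/12.52) = 11 × 1342.8530 ≈ 14771.383 mm = 14.7714 m.

14.77 m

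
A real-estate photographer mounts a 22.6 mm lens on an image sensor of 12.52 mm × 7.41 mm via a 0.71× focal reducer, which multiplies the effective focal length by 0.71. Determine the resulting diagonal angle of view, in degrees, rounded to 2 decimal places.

48.77°

Effective focal length f = 22.6 × 0.71 = 16.046 mm.
Sensor diagonal = √(12.52² + 7.41²) = √211.6585 ≈ 14.5485 mm.
α = 2·arctan(14.548 / (2 × 16.046)) = 2·arctan(0.45334) ≈ 48.7731°.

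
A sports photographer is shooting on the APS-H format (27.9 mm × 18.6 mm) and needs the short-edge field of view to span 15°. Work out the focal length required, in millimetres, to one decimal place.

From α = 2·arctan(h/2f) we get f = h / (2·tan(α/2)).
With h = 18.6 mm and α/2 = 7.5°, tan(α/2) ≈ 0.13165, so f ≈ 18.6 / 0.26330 ≈ 70.6405 mm.

70.6 mm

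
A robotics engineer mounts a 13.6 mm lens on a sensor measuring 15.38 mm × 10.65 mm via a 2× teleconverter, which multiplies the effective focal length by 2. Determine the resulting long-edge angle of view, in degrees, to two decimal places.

Effective focal length f = 13.6 × 2 = 27.2 mm.
α = 2·arctan(15.38 / (2 × 27.2)) = 2·arctan(0.28272) ≈ 31.5734°.

31.57°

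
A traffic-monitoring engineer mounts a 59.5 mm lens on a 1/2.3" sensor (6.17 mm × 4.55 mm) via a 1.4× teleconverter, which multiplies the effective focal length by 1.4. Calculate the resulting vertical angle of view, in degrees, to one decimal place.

3.1°

Effective focal length f = 59.5 × 1.4 = 83.3 mm.
α = 2·arctan(4.55 / (2 × 83.3)) = 2·arctan(0.02731) ≈ 3.1288°.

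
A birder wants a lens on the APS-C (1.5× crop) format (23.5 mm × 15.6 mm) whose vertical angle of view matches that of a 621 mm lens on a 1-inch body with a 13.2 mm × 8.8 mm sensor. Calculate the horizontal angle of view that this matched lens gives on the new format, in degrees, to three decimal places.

1.223°

Equal vertical AOV ⇒ f₂ = f₁ · 15.6/8.8 = 621 × 1.77273 ≈ 1100.8636 mm.
Horizontal AOV on the new format = 2·arctan(23.5 / (2 × 1100.8636)) = 2·arctan(0.01067) ≈ 1.2230°.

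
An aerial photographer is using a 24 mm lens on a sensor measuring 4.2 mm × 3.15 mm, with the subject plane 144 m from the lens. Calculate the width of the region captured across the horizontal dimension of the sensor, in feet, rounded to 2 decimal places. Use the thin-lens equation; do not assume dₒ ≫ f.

82.66 ft

dₒ: 144 m = 144000 mm.
Similar triangles through the lens centre give W/dₒ = w/dᵢ; with 1/f = 1/dₒ + 1/dᵢ this gives W = w·(dₒ − f)/f.
W = 4.2 mm × (144000 − 24) / 24 = 4.2 × 5999.0000 ≈ 25195.800 mm = 25195.800/304.8 ft = 82.6634 ft.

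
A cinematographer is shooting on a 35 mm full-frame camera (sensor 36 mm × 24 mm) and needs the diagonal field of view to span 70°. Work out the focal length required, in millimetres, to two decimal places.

Sensor diagonal = √(36² + 24²) = √1872.0000 ≈ 43.2666 mm.
From α = 2·arctan(d/2f) we get f = d / (2·tan(α/2)).
With d = 43.2666 mm and α/2 = 35°, tan(α/2) ≈ 0.70021, so f ≈ 43.2666 / 1.40042 ≈ 30.8956 mm.

30.90 mm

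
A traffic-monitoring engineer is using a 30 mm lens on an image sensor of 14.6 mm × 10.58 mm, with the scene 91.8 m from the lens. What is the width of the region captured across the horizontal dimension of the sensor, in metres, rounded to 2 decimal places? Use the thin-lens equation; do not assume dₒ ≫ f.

dₒ: 91.8 m = 91800 mm.
Similar triangles through the lens centre give W/dₒ = w/dᵢ; with 1/f = 1/dₒ + 1/dᵢ this gives W = w·(dₒ − f)/f.
W = 14.6 mm × (91800 − 30) / 30 = 14.6 × 3059.0000 ≈ 44661.400 mm = 44.6614 m.

44.66 m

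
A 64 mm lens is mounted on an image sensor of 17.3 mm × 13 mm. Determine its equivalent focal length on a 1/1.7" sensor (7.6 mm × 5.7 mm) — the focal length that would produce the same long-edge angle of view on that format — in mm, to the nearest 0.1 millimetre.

28.1 mm

Equal angle of view means equal width/f ratio, so f₂ = f₁ · (width₂/width₁) = 64 × 7.6/17.3.
f₂ = 64 × 0.43931 ≈ 28.116 mm.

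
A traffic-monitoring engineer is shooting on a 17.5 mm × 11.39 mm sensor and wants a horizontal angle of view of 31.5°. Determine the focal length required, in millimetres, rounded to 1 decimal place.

From α = 2·arctan(w/2f) we get f = w / (2·tan(α/2)).
With w = 17.5 mm and α/2 = 15.75°, tan(α/2) ≈ 0.28203, so f ≈ 17.5 / 0.56406 ≈ 31.0252 mm.

31.0 mm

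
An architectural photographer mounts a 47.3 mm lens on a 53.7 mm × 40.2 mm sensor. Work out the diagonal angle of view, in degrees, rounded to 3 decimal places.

70.680°

Sensor diagonal = √(53.7² + 40.2²) = √4499.7300 ≈ 67.0800 mm.
Angle of view α = 2·arctan(d/2f) with d = 67.0800 mm and f = 47.3 mm.
d/2f = 0.70909; arctan(0.70909) ≈ 35.3401°, so α ≈ 70.6802°.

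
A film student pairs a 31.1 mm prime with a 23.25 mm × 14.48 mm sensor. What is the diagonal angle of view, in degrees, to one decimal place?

47.5°

Sensor diagonal = √(23.25² + 14.48²) = √750.2329 ≈ 27.3904 mm.
Angle of view α = 2·arctan(d/2f) with d = 27.3904 mm and f = 31.1 mm.
d/2f = 0.44036; arctan(0.44036) ≈ 23.7668°, so α ≈ 47.5335°.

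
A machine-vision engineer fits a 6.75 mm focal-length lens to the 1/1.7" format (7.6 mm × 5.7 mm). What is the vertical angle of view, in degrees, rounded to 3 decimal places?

Angle of view α = 2·arctan(h/2f) with h = 5.7 mm and f = 6.75 mm.
h/2f = 0.42222; arctan(0.42222) ≈ 22.8906°, so α ≈ 45.7811°.

45.781°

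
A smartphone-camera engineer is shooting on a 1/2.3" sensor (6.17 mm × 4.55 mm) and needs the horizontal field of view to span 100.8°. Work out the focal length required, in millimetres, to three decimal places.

2.552 mm

From α = 2·arctan(w/2f) we get f = w / (2·tan(α/2)).
With w = 6.17 mm and α/2 = 50.4°, tan(α/2) ≈ 1.20879, so f ≈ 6.17 / 2.41758 ≈ 2.5521 mm.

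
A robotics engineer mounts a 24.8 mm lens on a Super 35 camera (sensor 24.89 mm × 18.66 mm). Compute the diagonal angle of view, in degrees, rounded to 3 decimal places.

Sensor diagonal = √(24.89² + 18.66²) = √967.7077 ≈ 31.1080 mm.
Angle of view α = 2·arctan(d/2f) with d = 31.1080 mm and f = 24.8 mm.
d/2f = 0.62718; arctan(0.62718) ≈ 32.0950°, so α ≈ 64.1900°.

64.190°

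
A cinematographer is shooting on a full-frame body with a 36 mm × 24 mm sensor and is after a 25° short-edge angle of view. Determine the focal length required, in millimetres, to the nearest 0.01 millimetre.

54.13 mm

From α = 2·arctan(h/2f) we get f = h / (2·tan(α/2)).
With h = 24 mm and α/2 = 12.5°, tan(α/2) ≈ 0.22169, so f ≈ 24 / 0.44339 ≈ 54.1285 mm.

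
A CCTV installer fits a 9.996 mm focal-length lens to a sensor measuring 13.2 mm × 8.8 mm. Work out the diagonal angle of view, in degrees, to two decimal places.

76.87°

Sensor diagonal = √(13.2² + 8.8²) = √251.6800 ≈ 15.8644 mm.
Angle of view α = 2·arctan(d/2f) with d = 15.8644 mm and f = 9.996 mm.
d/2f = 0.79354; arctan(0.79354) ≈ 38.4334°, so α ≈ 76.8667°.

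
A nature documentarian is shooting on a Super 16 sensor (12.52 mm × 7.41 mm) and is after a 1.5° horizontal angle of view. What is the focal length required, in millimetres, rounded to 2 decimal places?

478.20 mm

From α = 2·arctan(w/2f) we get f = w / (2·tan(α/2)).
With w = 12.52 mm and α/2 = 0.75°, tan(α/2) ≈ 0.01309, so f ≈ 12.52 / 0.02618 ≈ 478.2015 mm.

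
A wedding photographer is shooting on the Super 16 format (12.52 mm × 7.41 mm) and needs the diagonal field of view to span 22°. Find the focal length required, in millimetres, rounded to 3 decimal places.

Sensor diagonal = √(12.52² + 7.41²) = √211.6585 ≈ 14.5485 mm.
From α = 2·arctan(d/2f) we get f = d / (2·tan(α/2)).
With d = 14.5485 mm and α/2 = 11°, tan(α/2) ≈ 0.19438, so f ≈ 14.5485 / 0.38876 ≈ 37.4227 mm.

37.423 mm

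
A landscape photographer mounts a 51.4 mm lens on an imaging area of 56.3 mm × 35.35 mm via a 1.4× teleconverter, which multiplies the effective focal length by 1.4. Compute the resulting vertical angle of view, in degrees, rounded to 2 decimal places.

27.60°

Effective focal length f = 51.4 × 1.4 = 71.96 mm.
α = 2·arctan(35.35 / (2 × 71.96)) = 2·arctan(0.24562) ≈ 27.5999°.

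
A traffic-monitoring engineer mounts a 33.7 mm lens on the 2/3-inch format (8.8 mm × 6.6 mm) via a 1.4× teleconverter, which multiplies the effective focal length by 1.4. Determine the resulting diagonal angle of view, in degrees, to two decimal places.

Effective focal length f = 33.7 × 1.4 = 47.18 mm.
Sensor diagonal = √(8.8² + 6.6²) = √121.0000 ≈ 11.0000 mm.
α = 2·arctan(11.000 / (2 × 47.18)) = 2·arctan(0.11657) ≈ 13.2985°.

13.30°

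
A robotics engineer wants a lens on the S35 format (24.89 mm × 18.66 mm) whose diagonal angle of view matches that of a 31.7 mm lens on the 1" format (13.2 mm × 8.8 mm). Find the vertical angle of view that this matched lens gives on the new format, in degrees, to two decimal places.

Sensor diagonal = √(13.2² + 8.8²) = √251.6800 ≈ 15.8644 mm.
Sensor diagonal = √(24.89² + 18.66²) = √967.7077 ≈ 31.1080 mm.
Equal diagonal AOV ⇒ f₂ = f₁ · 31.1080/15.8644 = 31.7 × 1.96087 ≈ 62.1594 mm.
Vertical AOV on the new format = 2·arctan(18.66 / (2 × 62.1594)) = 2·arctan(0.15010) ≈ 17.0725°.

17.07°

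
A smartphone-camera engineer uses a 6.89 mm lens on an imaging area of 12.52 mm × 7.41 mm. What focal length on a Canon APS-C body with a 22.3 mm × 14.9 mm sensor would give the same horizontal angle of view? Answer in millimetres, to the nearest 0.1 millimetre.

Equal angle of view means equal width/f ratio, so f₂ = f₁ · (width₂/width₁) = 6.89 × 22.3/12.52.
f₂ = 6.89 × 1.78115 ≈ 12.272 mm.

12.3 mm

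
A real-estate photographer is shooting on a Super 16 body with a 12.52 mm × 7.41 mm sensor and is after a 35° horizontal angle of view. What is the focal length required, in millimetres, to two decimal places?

From α = 2·arctan(w/2f) we get f = w / (2·tan(α/2)).
With w = 12.52 mm and α/2 = 17.5°, tan(α/2) ≈ 0.31530, so f ≈ 12.52 / 0.63060 ≈ 19.8542 mm.

19.85 mm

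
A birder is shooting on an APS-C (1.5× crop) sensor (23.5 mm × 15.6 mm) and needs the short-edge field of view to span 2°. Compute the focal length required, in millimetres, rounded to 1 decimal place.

From α = 2·arctan(h/2f) we get f = h / (2·tan(α/2)).
With h = 15.6 mm and α/2 = 1°, tan(α/2) ≈ 0.01746, so f ≈ 15.6 / 0.03491 ≈ 446.8617 mm.

446.9 mm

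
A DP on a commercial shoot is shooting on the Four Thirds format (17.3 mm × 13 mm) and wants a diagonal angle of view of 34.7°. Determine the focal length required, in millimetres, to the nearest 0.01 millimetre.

34.63 mm

Sensor diagonal = √(17.3² + 13²) = √468.2900 ≈ 21.6400 mm.
From α = 2·arctan(d/2f) we get f = d / (2·tan(α/2)).
With d = 21.6400 mm and α/2 = 17.35°, tan(α/2) ≈ 0.31242, so f ≈ 21.6400 / 0.62485 ≈ 34.6326 mm.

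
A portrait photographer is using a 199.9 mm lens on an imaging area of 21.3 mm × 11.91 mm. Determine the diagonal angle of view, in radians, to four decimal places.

0.1219 rad

Sensor diagonal = √(21.3² + 11.91²) = √595.5381 ≈ 24.4036 mm.
Angle of view α = 2·arctan(d/2f) with d = 24.4036 mm and f = 199.9 mm.
d/2f = 0.06104; arctan(0.06104) ≈ 0.0610 rad, so α ≈ 0.1219 rad.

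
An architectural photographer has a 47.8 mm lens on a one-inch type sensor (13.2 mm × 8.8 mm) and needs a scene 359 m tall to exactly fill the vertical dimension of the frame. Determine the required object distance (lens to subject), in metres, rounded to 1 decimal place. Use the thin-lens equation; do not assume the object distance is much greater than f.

1950.1 m

W: 359 m = 359000 mm.
Magnification m = h/W = dᵢ/dₒ; combined with 1/f = 1/dₒ + 1/dᵢ this gives dₒ = f·(1 + W/h).
dₒ = 47.8 mm × (1 + 359000/8.8) = 47.8 × 40796.4545 ≈ 1950070.527 mm = 1950.07 m.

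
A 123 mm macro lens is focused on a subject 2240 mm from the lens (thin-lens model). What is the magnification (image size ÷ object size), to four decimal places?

Thin lens: 1/f = 1/dₒ + 1/dᵢ → 1/dᵢ = 1/123 − 1/2240 = 0.0076837 mm⁻¹, so dᵢ ≈ 130.1464 mm.
Magnification m = dᵢ/dₒ = 130.1464/2240 ≈ 0.05810.

0.0581×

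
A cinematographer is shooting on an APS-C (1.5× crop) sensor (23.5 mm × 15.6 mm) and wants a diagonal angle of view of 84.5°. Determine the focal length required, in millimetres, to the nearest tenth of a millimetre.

15.5 mm

Sensor diagonal = √(23.5² + 15.6²) = √795.6100 ≈ 28.2066 mm.
From α = 2·arctan(d/2f) we get f = d / (2·tan(α/2)).
With d = 28.2066 mm and α/2 = 42.25°, tan(α/2) ≈ 0.90834, so f ≈ 28.2066 / 1.81667 ≈ 15.5265 mm.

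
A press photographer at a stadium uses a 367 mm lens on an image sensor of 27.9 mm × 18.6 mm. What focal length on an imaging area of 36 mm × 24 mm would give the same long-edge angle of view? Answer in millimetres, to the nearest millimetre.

474 mm

Equal angle of view means equal width/f ratio, so f₂ = f₁ · (width₂/width₁) = 367 × 36/27.9.
f₂ = 367 × 1.29032 ≈ 473.548 mm.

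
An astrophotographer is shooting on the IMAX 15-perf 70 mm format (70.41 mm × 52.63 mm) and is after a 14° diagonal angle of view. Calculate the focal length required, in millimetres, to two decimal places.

357.97 mm

Sensor diagonal = √(70.41² + 52.63²) = √7727.4850 ≈ 87.9061 mm.
From α = 2·arctan(d/2f) we get f = d / (2·tan(α/2)).
With d = 87.9061 mm and α/2 = 7°, tan(α/2) ≈ 0.12278, so f ≈ 87.9061 / 0.24557 ≈ 357.9689 mm.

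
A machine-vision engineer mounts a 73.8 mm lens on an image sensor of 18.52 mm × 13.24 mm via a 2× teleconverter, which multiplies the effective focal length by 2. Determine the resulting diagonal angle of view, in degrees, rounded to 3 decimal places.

8.820°

Effective focal length f = 73.8 × 2 = 147.6 mm.
Sensor diagonal = √(18.52² + 13.24²) = √518.2880 ≈ 22.7659 mm.
α = 2·arctan(22.766 / (2 × 147.6)) = 2·arctan(0.07712) ≈ 8.8199°.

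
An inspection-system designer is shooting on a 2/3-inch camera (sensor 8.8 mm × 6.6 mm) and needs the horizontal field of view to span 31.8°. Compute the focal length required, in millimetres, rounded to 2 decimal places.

15.45 mm

From α = 2·arctan(w/2f) we get f = w / (2·tan(α/2)).
With w = 8.8 mm and α/2 = 15.9°, tan(α/2) ≈ 0.28486, so f ≈ 8.8 / 0.56971 ≈ 15.4463 mm.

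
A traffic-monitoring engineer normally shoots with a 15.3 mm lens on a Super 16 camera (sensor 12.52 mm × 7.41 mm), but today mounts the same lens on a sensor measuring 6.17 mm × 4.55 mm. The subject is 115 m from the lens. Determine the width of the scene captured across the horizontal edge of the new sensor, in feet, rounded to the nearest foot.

152 ft

The focal length stays 15.3 mm; the relevant sensor dimension is now w = 6.17 mm. Object distance dₒ = 115 m = 115000 mm.
Thin-lens field width W = w·(dₒ − f)/f = 6.17 × (115000 − 15.3)/15.3 ≈ 46369.647 mm = 46369.647/304.8 ft = 152.131 ft.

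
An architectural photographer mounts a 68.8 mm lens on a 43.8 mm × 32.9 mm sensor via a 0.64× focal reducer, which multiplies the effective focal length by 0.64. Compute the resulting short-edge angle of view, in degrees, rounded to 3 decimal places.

Effective focal length f = 68.8 × 0.64 = 44.032 mm.
α = 2·arctan(32.9 / (2 × 44.032)) = 2·arctan(0.37359) ≈ 40.9706°.

40.971°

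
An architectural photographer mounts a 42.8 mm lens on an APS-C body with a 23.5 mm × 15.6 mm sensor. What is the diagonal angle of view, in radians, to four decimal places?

Sensor diagonal = √(23.5² + 15.6²) = √795.6100 ≈ 28.2066 mm.
Angle of view α = 2·arctan(d/2f) with d = 28.2066 mm and f = 42.8 mm.
d/2f = 0.32952; arctan(0.32952) ≈ 0.3183 rad, so α ≈ 0.6366 rad.

0.6366 rad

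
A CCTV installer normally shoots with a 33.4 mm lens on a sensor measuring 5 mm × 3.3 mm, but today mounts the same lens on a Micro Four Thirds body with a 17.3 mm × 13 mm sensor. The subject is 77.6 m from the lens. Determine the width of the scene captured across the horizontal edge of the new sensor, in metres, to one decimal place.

The focal length stays 33.4 mm; the relevant sensor dimension is now w = 17.3 mm. Object distance dₒ = 77.6 m = 77600 mm.
Thin-lens field width W = w·(dₒ − f)/f = 17.3 × (77600 − 33.4)/33.4 ≈ 40176.712 mm = 40.1767 m.

40.2 m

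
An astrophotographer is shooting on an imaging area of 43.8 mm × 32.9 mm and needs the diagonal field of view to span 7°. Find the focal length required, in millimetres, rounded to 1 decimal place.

Sensor diagonal = √(43.8² + 32.9²) = √3000.8500 ≈ 54.7800 mm.
From α = 2·arctan(d/2f) we get f = d / (2·tan(α/2)).
With d = 54.7800 mm and α/2 = 3.5°, tan(α/2) ≈ 0.06116, so f ≈ 54.7800 / 0.12233 ≈ 447.8227 mm.

447.8 mm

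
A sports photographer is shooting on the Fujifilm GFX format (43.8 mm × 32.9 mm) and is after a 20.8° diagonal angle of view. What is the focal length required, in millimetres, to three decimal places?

149.236 mm

Sensor diagonal = √(43.8² + 32.9²) = √3000.8500 ≈ 54.7800 mm.
From α = 2·arctan(d/2f) we get f = d / (2·tan(α/2)).
With d = 54.7800 mm and α/2 = 10.4°, tan(α/2) ≈ 0.18353, so f ≈ 54.7800 / 0.36707 ≈ 149.2364 mm.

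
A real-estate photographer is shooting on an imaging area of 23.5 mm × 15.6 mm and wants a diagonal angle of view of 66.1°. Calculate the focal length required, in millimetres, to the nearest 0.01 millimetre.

Sensor diagonal = √(23.5² + 15.6²) = √795.6100 ≈ 28.2066 mm.
From α = 2·arctan(d/2f) we get f = d / (2·tan(α/2)).
With d = 28.2066 mm and α/2 = 33.05°, tan(α/2) ≈ 0.65065, so f ≈ 28.2066 / 1.30130 ≈ 21.6757 mm.

21.68 mm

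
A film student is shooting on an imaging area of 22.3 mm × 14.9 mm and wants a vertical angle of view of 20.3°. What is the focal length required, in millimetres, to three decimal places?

From α = 2·arctan(h/2f) we get f = h / (2·tan(α/2)).
With h = 14.9 mm and α/2 = 10.15°, tan(α/2) ≈ 0.17903, so f ≈ 14.9 / 0.35806 ≈ 41.6137 mm.

41.614 mm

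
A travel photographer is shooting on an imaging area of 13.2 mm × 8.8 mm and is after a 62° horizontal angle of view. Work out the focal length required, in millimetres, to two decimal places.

From α = 2·arctan(w/2f) we get f = w / (2·tan(α/2)).
With w = 13.2 mm and α/2 = 31°, tan(α/2) ≈ 0.60086, so f ≈ 13.2 / 1.20172 ≈ 10.9842 mm.

10.98 mm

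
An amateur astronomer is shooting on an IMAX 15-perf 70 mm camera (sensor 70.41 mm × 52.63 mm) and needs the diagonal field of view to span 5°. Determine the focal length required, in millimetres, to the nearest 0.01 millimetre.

1006.69 mm

Sensor diagonal = √(70.41² + 52.63²) = √7727.4850 ≈ 87.9061 mm.
From α = 2·arctan(d/2f) we get f = d / (2·tan(α/2)).
With d = 87.9061 mm and α/2 = 2.5°, tan(α/2) ≈ 0.04366, so f ≈ 87.9061 / 0.08732 ≈ 1006.6905 mm.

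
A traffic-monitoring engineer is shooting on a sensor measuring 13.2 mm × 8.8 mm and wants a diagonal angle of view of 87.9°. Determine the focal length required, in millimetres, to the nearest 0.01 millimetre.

8.23 mm

Sensor diagonal = √(13.2² + 8.8²) = √251.6800 ≈ 15.8644 mm.
From α = 2·arctan(d/2f) we get f = d / (2·tan(α/2)).
With d = 15.8644 mm and α/2 = 43.95°, tan(α/2) ≈ 0.96400, so f ≈ 15.8644 / 1.92801 ≈ 8.2284 mm.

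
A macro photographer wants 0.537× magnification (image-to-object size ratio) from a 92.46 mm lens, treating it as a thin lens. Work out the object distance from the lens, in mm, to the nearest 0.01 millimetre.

With m = dᵢ/dₒ and 1/f = 1/dₒ + 1/dᵢ, substituting dᵢ = m·dₒ gives 1/f = (1 + 1/m)/dₒ, hence dₒ = f·(1 + 1/m).
dₒ = 92.46 × (1 + 1/0.537) = 92.46 × 2.86220 ≈ 264.639 mm.

264.64 mm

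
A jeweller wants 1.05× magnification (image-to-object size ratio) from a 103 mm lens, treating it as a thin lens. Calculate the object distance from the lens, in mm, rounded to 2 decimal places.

201.10 mm

With m = dᵢ/dₒ and 1/f = 1/dₒ + 1/dᵢ, substituting dᵢ = m·dₒ gives 1/f = (1 + 1/m)/dₒ, hence dₒ = f·(1 + 1/m).
dₒ = 103 × (1 + 1/1.05) = 103 × 1.95238 ≈ 201.095 mm.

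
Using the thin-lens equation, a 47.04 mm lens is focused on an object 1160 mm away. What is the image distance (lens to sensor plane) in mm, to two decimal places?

1/dᵢ = 1/f − 1/dₒ = 1/47.04 − 1/1160 = 0.0203964 mm⁻¹.
dᵢ = 1/0.0203964 ≈ 49.0282 mm.

49.03 mm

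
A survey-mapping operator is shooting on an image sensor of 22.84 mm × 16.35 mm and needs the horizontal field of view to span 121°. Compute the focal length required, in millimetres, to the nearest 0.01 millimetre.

6.46 mm

From α = 2·arctan(w/2f) we get f = w / (2·tan(α/2)).
With w = 22.84 mm and α/2 = 60.5°, tan(α/2) ≈ 1.76749, so f ≈ 22.84 / 3.53499 ≈ 6.4611 mm.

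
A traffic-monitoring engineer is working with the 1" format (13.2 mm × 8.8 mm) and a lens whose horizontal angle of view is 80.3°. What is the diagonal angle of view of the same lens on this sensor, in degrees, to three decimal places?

From the horizontal AOV: f = 13.2 / (2·tan(40.15°)) = 13.2 / 1.68714 ≈ 7.8239 mm.
Sensor diagonal = √(13.2² + 8.8²) = √251.6800 ≈ 15.8644 mm.
Diagonal AOV = 2·arctan(15.8644 / (2 × 7.8239)) = 2·arctan(1.01385) ≈ 90.7878°.

90.788°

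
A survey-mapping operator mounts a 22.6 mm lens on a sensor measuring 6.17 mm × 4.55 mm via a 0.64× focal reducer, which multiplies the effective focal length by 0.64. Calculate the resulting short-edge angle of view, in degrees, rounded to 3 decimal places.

17.877°

Effective focal length f = 22.6 × 0.64 = 14.464 mm.
α = 2·arctan(4.55 / (2 × 14.464)) = 2·arctan(0.15729) ≈ 17.8773°.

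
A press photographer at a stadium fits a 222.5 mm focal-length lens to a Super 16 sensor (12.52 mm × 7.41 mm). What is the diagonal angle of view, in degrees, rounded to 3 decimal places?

Sensor diagonal = √(12.52² + 7.41²) = √211.6585 ≈ 14.5485 mm.
Angle of view α = 2·arctan(d/2f) with d = 14.5485 mm and f = 222.5 mm.
d/2f = 0.03269; arctan(0.03269) ≈ 1.8725°, so α ≈ 3.7450°.

3.745°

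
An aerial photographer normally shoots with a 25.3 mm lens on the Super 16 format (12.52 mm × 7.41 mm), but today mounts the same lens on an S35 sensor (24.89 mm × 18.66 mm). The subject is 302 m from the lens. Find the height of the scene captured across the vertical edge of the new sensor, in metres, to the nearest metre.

223 m

The focal length stays 25.3 mm; the relevant sensor dimension is now h = 18.66 mm. Object distance dₒ = 302 m = 302000 mm.
Thin-lens field height W = h·(dₒ − f)/f = 18.66 × (302000 − 25.3)/25.3 ≈ 222721.261 mm = 222.721 m.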